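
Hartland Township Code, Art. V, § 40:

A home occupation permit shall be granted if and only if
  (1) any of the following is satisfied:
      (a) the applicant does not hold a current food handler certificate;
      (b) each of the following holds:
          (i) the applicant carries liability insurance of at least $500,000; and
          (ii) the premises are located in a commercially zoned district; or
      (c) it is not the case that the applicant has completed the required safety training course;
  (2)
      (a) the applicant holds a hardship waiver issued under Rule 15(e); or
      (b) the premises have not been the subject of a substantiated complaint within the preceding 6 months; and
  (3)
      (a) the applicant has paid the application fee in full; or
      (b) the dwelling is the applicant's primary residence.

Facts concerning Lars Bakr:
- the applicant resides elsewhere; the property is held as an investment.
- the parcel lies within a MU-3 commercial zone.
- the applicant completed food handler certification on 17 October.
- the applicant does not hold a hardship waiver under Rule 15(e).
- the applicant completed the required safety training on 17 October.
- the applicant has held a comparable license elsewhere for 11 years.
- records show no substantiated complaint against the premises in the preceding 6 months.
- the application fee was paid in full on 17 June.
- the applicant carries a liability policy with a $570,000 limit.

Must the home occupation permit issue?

(a) not (food handler cert.) — not satisfied.
(i) insurance ≥ $500,000 — met.
(ii) commercially zoned — satisfied.
(b) = T AND T = true.
(c) not (safety training) — not satisfied.
(1) = F OR T OR F = true.
(a) hardship waiver — fails.
(b) no complaint in 6 mo. — satisfied.
So (2) is satisfied (F OR T).
(a) fee paid — satisfied.
(b) primary residence — not met.
So (3) is satisfied (T OR F).
Overall = T AND T AND T = true.

Yes — granted.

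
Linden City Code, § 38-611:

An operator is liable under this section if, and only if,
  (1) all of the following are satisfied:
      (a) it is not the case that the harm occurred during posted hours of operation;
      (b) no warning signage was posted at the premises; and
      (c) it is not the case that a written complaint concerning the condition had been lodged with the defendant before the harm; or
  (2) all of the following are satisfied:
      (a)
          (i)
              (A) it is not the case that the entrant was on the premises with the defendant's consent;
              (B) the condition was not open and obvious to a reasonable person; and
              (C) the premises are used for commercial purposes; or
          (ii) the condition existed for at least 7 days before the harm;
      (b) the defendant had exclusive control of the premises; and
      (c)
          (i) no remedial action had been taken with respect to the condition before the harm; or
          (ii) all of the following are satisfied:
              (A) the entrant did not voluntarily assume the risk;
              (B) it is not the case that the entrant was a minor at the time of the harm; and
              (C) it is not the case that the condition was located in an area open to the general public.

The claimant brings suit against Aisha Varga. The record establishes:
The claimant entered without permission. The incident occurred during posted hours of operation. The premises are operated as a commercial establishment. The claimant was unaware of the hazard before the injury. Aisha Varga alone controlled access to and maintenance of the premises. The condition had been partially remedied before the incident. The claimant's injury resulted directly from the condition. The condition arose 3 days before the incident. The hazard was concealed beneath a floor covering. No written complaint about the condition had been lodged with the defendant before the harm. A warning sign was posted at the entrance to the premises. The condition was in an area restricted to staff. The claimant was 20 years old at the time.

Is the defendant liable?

(a) not (during posted hours) — not satisfied.
(b) no signage posted — not met.
(c) not (complaint lodged) — met.
(1) = F AND F AND T = false.
(A) not (consent to enter) — met.
(B) not open/obvious — holds.
(C) commercial use — met.
So (i) is satisfied (T AND T AND T).
(ii) condition ≥7 days old — not satisfied.
(a) = T OR F = true.
(b) exclusive control — satisfied.
(i) no remedial action — fails.
(A) no assumed risk — satisfied.
(B) not (entrant a minor) — holds.
(C) not (public area) — met.
(ii): T AND T AND T → true.
(c): F OR T → true.
So (2) is satisfied (T AND T AND T).
Overall: F OR T → true.

Yes — liable.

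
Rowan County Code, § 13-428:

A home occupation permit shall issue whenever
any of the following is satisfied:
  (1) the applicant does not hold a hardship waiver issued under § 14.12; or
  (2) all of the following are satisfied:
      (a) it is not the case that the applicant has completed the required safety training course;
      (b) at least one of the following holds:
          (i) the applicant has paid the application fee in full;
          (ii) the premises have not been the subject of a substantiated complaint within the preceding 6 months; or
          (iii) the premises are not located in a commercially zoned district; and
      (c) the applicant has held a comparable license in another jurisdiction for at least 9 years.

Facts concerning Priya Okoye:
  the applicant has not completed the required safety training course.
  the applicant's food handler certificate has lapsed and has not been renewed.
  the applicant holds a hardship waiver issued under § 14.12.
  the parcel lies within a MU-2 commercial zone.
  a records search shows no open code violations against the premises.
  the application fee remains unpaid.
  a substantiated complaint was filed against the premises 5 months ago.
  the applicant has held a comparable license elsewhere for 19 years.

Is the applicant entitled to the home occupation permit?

(1) not (hardship waiver) — fails.
(a) not (safety training) — holds.
(i) fee paid — not satisfied.
(ii) no complaint in 6 mo. — not met.
(iii) not (commercially zoned) — fails.
(b): F OR F OR F → false.
(c) prior license ≥ 9 yr — met.
(2) = T AND F AND T = false.
So Overall is not satisfied (F OR F).

No — denied.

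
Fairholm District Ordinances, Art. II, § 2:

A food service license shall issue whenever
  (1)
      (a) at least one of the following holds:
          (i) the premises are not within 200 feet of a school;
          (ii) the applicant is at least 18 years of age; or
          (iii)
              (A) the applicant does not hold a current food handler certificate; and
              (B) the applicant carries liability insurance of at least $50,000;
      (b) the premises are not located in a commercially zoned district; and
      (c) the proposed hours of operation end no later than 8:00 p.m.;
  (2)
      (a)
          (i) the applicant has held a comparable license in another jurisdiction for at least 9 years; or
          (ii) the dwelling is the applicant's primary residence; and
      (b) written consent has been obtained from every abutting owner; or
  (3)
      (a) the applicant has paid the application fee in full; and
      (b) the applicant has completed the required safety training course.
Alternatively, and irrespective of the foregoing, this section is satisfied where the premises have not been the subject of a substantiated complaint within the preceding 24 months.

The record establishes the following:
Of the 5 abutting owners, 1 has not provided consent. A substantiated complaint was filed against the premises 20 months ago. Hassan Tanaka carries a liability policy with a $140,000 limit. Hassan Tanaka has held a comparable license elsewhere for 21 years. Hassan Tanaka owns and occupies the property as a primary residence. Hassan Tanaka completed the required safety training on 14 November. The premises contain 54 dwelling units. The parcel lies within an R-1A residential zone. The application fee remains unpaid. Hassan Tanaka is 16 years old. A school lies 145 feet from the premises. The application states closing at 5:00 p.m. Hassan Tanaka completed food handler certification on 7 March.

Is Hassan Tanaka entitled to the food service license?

(i) ≥200 ft from school — not satisfied.
(ii) age ≥ 18 — not satisfied.
(A) not (food handler cert.) — not satisfied.
(B) insurance ≥ $50,000 — holds.
So (iii) is not satisfied (F AND T).
(a) = F OR F OR F = false.
(b) not (commercially zoned) — satisfied.
(c) closes by 8 p.m. — met.
So (1) is not satisfied (F AND T AND T).
(i) prior license ≥ 9 yr — satisfied.
(ii) primary residence — satisfied.
(a): T OR T → true.
(b) all abutters consent — fails.
(2) = T AND F = false.
(a) fee paid — fails.
(b) safety training — satisfied.
(3): F AND T → false.
So Overall is not satisfied (F OR F OR F).
Exception (no complaint in 24 mo.) — not satisfied.
Result: main false OR exception false → false.

No — denied.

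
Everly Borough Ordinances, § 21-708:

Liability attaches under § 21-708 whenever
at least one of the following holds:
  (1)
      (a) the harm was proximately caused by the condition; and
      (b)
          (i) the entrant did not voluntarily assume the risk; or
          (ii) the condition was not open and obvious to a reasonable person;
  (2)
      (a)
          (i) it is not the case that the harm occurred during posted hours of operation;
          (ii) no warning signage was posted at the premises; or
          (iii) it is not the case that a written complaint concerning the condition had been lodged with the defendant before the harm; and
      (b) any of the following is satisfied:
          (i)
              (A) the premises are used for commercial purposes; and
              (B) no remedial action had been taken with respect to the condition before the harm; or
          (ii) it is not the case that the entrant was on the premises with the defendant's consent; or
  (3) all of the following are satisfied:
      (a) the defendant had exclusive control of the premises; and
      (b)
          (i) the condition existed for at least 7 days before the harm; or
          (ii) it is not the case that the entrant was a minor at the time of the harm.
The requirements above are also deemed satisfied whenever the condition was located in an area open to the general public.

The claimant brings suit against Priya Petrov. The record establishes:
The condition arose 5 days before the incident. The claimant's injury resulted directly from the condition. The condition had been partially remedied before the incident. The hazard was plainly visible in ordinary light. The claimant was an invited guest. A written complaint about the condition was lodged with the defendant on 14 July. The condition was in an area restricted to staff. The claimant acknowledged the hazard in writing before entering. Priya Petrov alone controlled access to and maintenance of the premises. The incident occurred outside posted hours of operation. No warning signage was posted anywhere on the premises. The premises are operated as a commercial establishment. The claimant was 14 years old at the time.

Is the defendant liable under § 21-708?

(a) proximate cause — met.
(i) no assumed risk — not met.
(ii) not open/obvious — fails.
(b) = F OR F = false.
(1) = T AND F = false.
(i) not (during posted hours) — met.
(ii) no signage posted — met.
(iii) not (complaint lodged) — not satisfied.
(a) = T OR T OR F = true.
(A) commercial use — satisfied.
(B) no remedial action — not met.
So (i) is not satisfied (T AND F).
(ii) not (consent to enter) — not satisfied.
So (b) is not satisfied (F OR F).
(2): T AND F → false.
(a) exclusive control — holds.
(i) condition ≥7 days old — fails.
(ii) not (entrant a minor) — fails.
(b): F OR F → false.
(3) = T AND F = false.
Overall = F OR F OR F = false.
Exception (public area) — not satisfied.
Result: main false OR exception false → false.

No — not liable.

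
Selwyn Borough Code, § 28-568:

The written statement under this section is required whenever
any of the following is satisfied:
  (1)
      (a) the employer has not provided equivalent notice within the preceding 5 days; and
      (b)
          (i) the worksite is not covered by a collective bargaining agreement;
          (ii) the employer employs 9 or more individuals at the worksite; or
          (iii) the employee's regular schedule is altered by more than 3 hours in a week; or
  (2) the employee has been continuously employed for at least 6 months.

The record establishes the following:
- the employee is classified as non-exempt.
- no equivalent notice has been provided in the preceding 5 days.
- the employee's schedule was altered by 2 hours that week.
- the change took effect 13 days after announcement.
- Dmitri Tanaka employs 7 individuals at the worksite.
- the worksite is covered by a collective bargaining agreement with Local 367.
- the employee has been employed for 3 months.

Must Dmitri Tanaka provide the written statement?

No — not required.

(a) no recent notice — met.
(i) no CBA — not met.
(ii) ≥ 9 at site — not satisfied.
(iii) schedule shift > 3h — not met.
(b): F OR F OR F → false.
(1): T AND F → false.
(2) tenure ≥ 6 mo. — fails.
So Overall is not satisfied (F OR F).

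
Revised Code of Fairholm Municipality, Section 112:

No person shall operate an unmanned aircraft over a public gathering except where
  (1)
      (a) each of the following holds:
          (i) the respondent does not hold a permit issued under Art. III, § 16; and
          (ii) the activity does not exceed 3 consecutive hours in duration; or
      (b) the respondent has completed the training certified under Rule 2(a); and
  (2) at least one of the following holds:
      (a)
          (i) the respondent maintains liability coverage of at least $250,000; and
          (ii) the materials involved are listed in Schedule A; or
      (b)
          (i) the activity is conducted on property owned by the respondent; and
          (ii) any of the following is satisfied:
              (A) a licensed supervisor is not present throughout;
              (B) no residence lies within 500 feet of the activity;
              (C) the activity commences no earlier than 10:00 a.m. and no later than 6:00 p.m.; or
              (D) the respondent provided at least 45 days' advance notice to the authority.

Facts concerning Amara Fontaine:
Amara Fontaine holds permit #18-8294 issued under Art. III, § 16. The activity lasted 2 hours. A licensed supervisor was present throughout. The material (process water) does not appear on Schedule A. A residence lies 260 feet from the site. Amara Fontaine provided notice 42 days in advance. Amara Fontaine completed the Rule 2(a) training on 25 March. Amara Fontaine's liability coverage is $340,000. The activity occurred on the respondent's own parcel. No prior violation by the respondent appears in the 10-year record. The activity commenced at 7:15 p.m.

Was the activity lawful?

No — unlawful.

(i) not (holds permit) — fails.
(ii) ≤ 3 hrs duration — holds.
(a): F AND T → false.
(b) training certified — met.
So (1) is satisfied (F OR T).
(i) coverage ≥ $250,000 — holds.
(ii) Schedule A material — not satisfied.
(a): T AND F → false.
(i) own property — met.
(A) not (supervisor present) — fails.
(B) no residence in 500 ft — not satisfied.
(C) start within hours — not met.
(D) ≥45 days' notice — not met.
(ii) = F OR F OR F OR F = false.
So (b) is not satisfied (T AND F).
(2): F OR F → false.
So Overall is not satisfied (T AND F).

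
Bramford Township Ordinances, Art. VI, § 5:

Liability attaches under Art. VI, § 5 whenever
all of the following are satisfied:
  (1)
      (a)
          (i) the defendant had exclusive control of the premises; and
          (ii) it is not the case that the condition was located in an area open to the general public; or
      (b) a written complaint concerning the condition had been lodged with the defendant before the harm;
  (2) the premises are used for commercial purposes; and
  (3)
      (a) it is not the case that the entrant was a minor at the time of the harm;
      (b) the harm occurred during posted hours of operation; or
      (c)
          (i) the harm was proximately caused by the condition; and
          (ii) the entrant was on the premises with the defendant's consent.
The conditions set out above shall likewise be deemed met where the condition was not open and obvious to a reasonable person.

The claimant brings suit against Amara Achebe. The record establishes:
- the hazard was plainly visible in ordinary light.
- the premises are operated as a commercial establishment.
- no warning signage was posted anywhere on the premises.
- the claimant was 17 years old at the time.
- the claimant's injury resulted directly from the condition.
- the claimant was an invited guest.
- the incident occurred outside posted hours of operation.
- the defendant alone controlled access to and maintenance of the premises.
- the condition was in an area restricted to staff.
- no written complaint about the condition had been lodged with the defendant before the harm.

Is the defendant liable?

(i) exclusive control — met.
(ii) not (public area) — holds.
(a): T AND T → true.
(b) complaint lodged — not met.
(1) = T OR F = true.
(2) commercial use — met.
(a) not (entrant a minor) — fails.
(b) during posted hours — not met.
(i) proximate cause — met.
(ii) consent to enter — satisfied.
(c): T AND T → true.
(3): F OR F OR T → true.
Overall: T AND T AND T → true.
Exception (not open/obvious) — not satisfied.
Result: main true OR exception false → true.

Yes — liable.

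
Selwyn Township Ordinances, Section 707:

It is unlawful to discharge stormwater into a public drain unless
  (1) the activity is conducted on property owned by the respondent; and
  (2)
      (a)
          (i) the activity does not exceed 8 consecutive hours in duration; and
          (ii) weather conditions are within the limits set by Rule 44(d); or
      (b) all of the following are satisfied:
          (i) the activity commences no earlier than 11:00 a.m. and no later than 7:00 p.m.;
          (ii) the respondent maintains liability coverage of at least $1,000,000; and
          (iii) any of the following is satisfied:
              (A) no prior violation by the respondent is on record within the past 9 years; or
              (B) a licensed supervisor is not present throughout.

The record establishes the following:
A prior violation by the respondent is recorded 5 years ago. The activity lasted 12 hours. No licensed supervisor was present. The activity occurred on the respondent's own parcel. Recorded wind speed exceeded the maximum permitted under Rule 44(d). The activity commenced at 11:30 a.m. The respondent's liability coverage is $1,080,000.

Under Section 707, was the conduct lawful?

Yes — lawful.

(1) own property — satisfied.
(i) ≤ 8 hrs duration — not satisfied.
(ii) weather ok — not met.
(a): F AND F → false.
(i) start within hours — met.
(ii) coverage ≥ $1,000,000 — holds.
(A) no prior violation — fails.
(B) not (supervisor present) — holds.
(iii) = F OR T = true.
(b) = T AND T AND T = true.
(2): F OR T → true.
So Overall is satisfied (T AND T).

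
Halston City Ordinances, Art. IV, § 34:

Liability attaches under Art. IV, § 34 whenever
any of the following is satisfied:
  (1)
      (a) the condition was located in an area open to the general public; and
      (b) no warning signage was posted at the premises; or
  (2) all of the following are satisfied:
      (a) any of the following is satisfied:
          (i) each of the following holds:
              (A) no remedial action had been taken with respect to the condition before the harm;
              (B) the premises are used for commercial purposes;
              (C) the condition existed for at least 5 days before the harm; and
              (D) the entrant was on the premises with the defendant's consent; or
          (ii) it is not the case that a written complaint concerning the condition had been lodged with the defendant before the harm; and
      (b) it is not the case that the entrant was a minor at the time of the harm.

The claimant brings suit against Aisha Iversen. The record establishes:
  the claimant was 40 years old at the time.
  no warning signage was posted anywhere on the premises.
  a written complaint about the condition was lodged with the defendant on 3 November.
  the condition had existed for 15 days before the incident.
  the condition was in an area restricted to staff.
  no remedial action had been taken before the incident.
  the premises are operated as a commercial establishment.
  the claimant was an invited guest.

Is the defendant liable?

Yes — liable.

(a) public area — not met.
(b) no signage posted — satisfied.
(1) = F AND T = false.
(A) no remedial action — holds.
(B) commercial use — met.
(C) condition ≥5 days old — met.
(D) consent to enter — met.
(i): T AND T AND T AND T → true.
(ii) not (complaint lodged) — fails.
(a): T OR F → true.
(b) not (entrant a minor) — satisfied.
(2) = T AND T = true.
Overall: F OR T → true.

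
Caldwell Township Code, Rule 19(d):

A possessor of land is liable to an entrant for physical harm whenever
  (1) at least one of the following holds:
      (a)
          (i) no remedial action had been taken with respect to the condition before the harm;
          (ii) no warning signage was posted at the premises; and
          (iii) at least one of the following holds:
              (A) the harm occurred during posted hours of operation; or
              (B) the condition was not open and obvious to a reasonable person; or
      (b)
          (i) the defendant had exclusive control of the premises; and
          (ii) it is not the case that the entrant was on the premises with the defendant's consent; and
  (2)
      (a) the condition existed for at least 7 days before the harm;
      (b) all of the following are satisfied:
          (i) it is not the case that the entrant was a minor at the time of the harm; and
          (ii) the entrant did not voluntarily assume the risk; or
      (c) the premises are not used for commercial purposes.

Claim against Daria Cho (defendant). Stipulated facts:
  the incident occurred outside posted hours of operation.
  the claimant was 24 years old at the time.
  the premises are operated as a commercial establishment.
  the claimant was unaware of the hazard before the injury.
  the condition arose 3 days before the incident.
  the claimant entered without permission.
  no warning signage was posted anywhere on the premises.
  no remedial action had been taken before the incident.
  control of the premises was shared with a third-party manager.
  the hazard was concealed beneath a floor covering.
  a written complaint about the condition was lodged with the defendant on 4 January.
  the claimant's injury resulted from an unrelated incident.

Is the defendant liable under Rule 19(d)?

(i) no remedial action — satisfied.
(ii) no signage posted — met.
(A) during posted hours — fails.
(B) not open/obvious — holds.
So (iii) is satisfied (F OR T).
(a): T AND T AND T → true.
(i) exclusive control — not met.
(ii) not (consent to enter) — met.
So (b) is not satisfied (F AND T).
(1) = T OR F = true.
(a) condition ≥7 days old — fails.
(i) not (entrant a minor) — satisfied.
(ii) no assumed risk — met.
So (b) is satisfied (T AND T).
(c) not (commercial use) — not satisfied.
(2): F OR T OR F → true.
Overall = T AND T = true.

Yes — liable.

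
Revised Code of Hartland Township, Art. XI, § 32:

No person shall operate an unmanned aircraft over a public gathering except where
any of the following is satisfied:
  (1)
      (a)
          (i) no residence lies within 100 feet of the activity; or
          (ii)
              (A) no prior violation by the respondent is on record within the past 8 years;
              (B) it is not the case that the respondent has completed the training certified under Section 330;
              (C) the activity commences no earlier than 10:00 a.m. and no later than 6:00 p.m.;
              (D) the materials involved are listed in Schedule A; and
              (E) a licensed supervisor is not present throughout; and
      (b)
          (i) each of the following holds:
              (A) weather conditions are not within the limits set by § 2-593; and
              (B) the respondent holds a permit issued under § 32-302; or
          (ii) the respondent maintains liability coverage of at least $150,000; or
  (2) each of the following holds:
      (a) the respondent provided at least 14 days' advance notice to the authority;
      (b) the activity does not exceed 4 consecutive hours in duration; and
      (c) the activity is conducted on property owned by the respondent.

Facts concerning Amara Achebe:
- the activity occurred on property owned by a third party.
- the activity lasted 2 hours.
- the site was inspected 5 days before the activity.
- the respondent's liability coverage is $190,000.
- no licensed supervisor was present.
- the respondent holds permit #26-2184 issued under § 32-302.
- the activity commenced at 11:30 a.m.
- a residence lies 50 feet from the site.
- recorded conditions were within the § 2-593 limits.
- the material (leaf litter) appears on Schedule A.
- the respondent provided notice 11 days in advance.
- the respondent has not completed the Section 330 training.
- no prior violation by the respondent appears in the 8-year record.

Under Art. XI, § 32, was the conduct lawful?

Yes — lawful.

(i) no residence in 100 ft — fails.
(A) no prior violation — holds.
(B) not (training certified) — met.
(C) start within hours — satisfied.
(D) Schedule A material — met.
(E) not (supervisor present) — met.
(ii): T AND T AND T AND T AND T → true.
(a): F OR T → true.
(A) not (weather ok) — not satisfied.
(B) holds permit — met.
So (i) is not satisfied (F AND T).
(ii) coverage ≥ $150,000 — met.
(b): F OR T → true.
(1): T AND T → true.
(a) ≥14 days' notice — fails.
(b) ≤ 4 hrs duration — met.
(c) own property — not satisfied.
(2): F AND T AND F → false.
Overall: T OR F → true.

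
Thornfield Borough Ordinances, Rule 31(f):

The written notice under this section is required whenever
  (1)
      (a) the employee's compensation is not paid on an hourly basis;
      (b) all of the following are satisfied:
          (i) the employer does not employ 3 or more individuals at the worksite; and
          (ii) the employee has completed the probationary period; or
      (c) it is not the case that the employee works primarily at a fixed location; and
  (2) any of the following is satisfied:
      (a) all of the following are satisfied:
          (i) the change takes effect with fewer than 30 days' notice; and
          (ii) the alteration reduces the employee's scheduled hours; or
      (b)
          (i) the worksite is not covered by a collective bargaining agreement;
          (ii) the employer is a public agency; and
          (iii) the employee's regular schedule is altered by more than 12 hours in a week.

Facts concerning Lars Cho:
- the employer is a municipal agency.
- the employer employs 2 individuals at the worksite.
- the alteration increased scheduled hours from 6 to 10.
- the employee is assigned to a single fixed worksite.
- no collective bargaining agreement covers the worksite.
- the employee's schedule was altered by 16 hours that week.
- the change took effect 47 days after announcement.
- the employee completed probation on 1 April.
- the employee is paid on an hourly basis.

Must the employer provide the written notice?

Yes — required.

(a) not (hourly-paid) — not met.
(i) not (≥ 3 at site) — satisfied.
(ii) past probation — met.
(b) = T AND T = true.
(c) not (fixed location) — fails.
So (1) is satisfied (F OR T OR F).
(i) < 30 days' notice — not met.
(ii) hours reduced — not satisfied.
(a) = F AND F = false.
(i) no CBA — satisfied.
(ii) public agency — satisfied.
(iii) schedule shift > 12h — met.
So (b) is satisfied (T AND T AND T).
(2) = F OR T = true.
Overall: T AND T → true.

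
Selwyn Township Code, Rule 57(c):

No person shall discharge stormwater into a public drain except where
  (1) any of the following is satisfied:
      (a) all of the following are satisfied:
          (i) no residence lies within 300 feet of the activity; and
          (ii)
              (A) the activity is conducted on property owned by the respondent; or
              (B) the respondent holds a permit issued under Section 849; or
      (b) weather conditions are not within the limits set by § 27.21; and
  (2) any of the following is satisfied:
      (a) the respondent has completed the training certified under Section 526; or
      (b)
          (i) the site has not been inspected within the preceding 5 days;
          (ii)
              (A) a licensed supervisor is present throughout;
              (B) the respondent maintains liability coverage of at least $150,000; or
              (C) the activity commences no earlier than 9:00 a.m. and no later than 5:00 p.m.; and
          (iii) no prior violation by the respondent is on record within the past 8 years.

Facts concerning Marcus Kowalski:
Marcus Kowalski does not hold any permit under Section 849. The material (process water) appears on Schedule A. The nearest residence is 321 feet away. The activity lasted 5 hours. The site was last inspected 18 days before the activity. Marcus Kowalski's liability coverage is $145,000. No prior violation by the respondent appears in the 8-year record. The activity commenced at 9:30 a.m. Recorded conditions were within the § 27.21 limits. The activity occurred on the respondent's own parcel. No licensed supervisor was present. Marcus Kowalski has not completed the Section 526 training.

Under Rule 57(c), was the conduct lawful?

Yes — lawful.

(i) no residence in 300 ft — satisfied.
(A) own property — met.
(B) holds permit — not met.
(ii) = T OR F = true.
So (a) is satisfied (T AND T).
(b) not (weather ok) — not met.
(1) = T OR F = true.
(a) training certified — not met.
(i) not (site inspected) — satisfied.
(A) supervisor present — not met.
(B) coverage ≥ $150,000 — not satisfied.
(C) start within hours — holds.
(ii) = F OR F OR T = true.
(iii) no prior violation — satisfied.
So (b) is satisfied (T AND T AND T).
So (2) is satisfied (F OR T).
So Overall is satisfied (T AND T).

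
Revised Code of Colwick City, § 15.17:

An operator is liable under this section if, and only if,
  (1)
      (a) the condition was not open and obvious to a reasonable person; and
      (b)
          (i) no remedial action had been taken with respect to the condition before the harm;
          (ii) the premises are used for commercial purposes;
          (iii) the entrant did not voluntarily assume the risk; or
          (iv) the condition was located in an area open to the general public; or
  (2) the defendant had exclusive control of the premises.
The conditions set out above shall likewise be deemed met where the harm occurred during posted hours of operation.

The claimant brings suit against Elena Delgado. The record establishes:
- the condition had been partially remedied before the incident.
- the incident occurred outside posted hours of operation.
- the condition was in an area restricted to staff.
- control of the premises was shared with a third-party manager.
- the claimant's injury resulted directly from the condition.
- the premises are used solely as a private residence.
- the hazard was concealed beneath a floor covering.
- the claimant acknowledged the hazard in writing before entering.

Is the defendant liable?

No — not liable.

(a) not open/obvious — met.
(i) no remedial action — not satisfied.
(ii) commercial use — fails.
(iii) no assumed risk — not met.
(iv) public area — not met.
So (b) is not satisfied (F OR F OR F OR F).
(1): T AND F → false.
(2) exclusive control — fails.
So Overall is not satisfied (F OR F).
Exception (during posted hours) — not satisfied.
Result: main false OR exception false → false.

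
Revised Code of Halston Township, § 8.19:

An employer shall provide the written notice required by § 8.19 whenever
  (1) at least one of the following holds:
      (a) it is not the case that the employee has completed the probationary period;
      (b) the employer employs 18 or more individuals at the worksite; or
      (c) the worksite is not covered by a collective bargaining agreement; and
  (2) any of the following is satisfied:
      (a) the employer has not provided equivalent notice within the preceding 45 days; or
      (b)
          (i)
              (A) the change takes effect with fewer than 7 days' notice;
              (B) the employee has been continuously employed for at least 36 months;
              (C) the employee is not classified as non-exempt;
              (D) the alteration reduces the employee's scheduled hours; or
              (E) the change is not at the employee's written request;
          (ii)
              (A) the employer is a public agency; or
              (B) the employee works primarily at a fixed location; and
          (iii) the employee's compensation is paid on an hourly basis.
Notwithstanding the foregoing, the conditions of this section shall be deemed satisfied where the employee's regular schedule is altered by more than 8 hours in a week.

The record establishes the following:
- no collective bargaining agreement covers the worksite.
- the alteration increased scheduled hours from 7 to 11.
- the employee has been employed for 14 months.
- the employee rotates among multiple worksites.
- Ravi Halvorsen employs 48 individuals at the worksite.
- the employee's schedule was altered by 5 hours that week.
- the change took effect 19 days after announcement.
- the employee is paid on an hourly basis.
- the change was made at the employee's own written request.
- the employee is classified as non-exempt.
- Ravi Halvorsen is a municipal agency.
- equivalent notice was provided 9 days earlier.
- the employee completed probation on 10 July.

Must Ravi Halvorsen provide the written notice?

(a) not (past probation) — fails.
(b) ≥ 18 at site — satisfied.
(c) no CBA — holds.
(1): F OR T OR T → true.
(a) no recent notice — not satisfied.
(A) < 7 days' notice — not satisfied.
(B) tenure ≥ 36 mo. — not satisfied.
(C) not (non-exempt) — fails.
(D) hours reduced — not satisfied.
(E) not employee-requested — fails.
(i): F OR F OR F OR F OR F → false.
(A) public agency — satisfied.
(B) fixed location — not satisfied.
So (ii) is satisfied (T OR F).
(iii) hourly-paid — satisfied.
(b): F AND T AND T → false.
(2): F OR F → false.
So Overall is not satisfied (T AND F).
Exception (schedule shift > 8h) — not satisfied.
Result: main false OR exception false → false.

No — not required.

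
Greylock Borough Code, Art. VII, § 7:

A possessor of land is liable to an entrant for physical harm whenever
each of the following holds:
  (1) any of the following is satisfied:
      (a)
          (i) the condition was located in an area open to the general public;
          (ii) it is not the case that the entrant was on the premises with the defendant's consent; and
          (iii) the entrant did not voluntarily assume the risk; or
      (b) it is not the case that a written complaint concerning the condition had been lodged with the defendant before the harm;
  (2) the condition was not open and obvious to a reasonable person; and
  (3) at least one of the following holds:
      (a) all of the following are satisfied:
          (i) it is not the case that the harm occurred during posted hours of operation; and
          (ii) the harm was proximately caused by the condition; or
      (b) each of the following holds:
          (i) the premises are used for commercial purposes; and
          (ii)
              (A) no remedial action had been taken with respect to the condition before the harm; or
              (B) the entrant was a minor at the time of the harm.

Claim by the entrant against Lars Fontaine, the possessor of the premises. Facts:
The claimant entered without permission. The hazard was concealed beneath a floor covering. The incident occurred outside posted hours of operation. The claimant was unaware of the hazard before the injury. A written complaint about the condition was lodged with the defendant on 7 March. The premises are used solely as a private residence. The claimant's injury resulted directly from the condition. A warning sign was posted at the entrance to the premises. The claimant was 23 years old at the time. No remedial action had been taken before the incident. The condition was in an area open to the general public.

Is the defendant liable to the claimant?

(i) public area — holds.
(ii) not (consent to enter) — met.
(iii) no assumed risk — met.
(a): T AND T AND T → true.
(b) not (complaint lodged) — fails.
(1): T OR F → true.
(2) not open/obvious — met.
(i) not (during posted hours) — holds.
(ii) proximate cause — satisfied.
So (a) is satisfied (T AND T).
(i) commercial use — not met.
(A) no remedial action — holds.
(B) entrant a minor — fails.
(ii) = T OR F = true.
(b): F AND T → false.
(3): T OR F → true.
Overall = T AND T AND T = true.

Yes — liable.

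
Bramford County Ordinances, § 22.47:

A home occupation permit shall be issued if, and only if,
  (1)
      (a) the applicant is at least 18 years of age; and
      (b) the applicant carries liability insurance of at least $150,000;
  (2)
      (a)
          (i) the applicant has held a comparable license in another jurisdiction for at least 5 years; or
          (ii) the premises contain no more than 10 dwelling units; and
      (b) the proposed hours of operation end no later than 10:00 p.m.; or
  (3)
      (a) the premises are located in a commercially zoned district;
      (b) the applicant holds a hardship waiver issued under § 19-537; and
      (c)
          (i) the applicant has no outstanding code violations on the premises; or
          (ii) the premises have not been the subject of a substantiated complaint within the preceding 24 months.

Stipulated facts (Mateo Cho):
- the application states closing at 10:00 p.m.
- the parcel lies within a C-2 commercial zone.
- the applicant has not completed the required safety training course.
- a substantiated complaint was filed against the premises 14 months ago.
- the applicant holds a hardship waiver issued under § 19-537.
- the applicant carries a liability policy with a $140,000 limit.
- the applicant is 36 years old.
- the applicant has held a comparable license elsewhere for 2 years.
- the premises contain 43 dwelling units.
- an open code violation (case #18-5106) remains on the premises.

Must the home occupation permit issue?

(a) age ≥ 18 — met.
(b) insurance ≥ $150,000 — not met.
(1) = T AND F = false.
(i) prior license ≥ 5 yr — not met.
(ii) ≤ 10 units — fails.
(a) = F OR F = false.
(b) closes by 10 p.m. — holds.
So (2) is not satisfied (F AND T).
(a) commercially zoned — holds.
(b) hardship waiver — satisfied.
(i) no code violations — fails.
(ii) no complaint in 24 mo. — not satisfied.
(c) = F OR F = false.
(3): T AND T AND F → false.
So Overall is not satisfied (F OR F OR F).

No — denied.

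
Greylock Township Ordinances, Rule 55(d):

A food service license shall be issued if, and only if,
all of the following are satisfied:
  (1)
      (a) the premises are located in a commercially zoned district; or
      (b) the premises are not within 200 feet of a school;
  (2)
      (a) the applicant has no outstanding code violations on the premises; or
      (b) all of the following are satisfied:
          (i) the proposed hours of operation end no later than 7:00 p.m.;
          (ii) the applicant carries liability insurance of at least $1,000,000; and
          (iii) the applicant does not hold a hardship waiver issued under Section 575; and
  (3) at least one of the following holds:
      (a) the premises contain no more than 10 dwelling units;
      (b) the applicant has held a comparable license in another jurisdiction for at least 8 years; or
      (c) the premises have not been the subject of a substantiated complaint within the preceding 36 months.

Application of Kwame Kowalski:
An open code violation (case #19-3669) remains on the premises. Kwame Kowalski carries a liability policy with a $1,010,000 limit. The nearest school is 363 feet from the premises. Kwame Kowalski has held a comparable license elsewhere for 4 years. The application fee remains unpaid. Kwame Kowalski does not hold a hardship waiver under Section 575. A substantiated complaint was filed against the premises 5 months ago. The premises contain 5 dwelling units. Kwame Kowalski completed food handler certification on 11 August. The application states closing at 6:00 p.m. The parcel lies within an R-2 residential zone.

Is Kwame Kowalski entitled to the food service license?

(a) commercially zoned — fails.
(b) ≥200 ft from school — satisfied.
(1) = F OR T = true.
(a) no code violations — not satisfied.
(i) closes by 7 p.m. — met.
(ii) insurance ≥ $1,000,000 — satisfied.
(iii) not (hardship waiver) — satisfied.
So (b) is satisfied (T AND T AND T).
(2): F OR T → true.
(a) ≤ 10 units — satisfied.
(b) prior license ≥ 8 yr — not satisfied.
(c) no complaint in 36 mo. — not met.
So (3) is satisfied (T OR F OR F).
So Overall is satisfied (T AND T AND T).

Yes — granted.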